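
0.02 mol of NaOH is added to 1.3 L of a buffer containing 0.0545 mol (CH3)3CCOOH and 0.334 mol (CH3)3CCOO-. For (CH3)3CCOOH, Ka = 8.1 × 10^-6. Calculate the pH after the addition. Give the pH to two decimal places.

pH = 6.10

OH- converts (CH3)3CCOOH to (CH3)3CCOO-: (CH3)3CCOOH → 0.0345 mol, (CH3)3CCOO- → 0.354 mol.
pKa = −log(8.1 × 10^-6) = 5.092
pH = pKa + log([A⁻]/[HA]) = 5.092 + log(0.354/0.0345) = 5.092 +1.011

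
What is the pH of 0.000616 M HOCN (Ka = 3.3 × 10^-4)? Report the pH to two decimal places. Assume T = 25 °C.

HOCN ⇌ OCN- + H+
From the ICE table, Ka = [H+]²/(0.000616 − [H+]) = 3.3 × 10^-4.
The 5% rule fails; solving [H+]² + Ka·[H+] − Ka·C₀ = 0 exactly:
[H+] = [−0.00033 + √(0.00033² + 8.13e-07)]/2 = 3.15 × 10^-4 M
pH = −log[H+] = −log(3.15 × 10^-4) = 3.50

pH = 3.50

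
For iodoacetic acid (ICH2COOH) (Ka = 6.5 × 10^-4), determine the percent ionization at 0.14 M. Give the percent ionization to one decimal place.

6.6%

ICH2COOH ⇌ ICH2COO- + H+; let x = [H+] at equilibrium.
Ka = x²/(C₀ − x); solving the quadratic gives x = 9.22 × 10^-3 M.
% ionization = x/C₀ × 100% = 9.22 × 10^-3/0.14 × 100% = 6.6%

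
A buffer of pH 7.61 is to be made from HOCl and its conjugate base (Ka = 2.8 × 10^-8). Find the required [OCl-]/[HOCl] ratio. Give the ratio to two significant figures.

pKa = -log(2.8 × 10^-8) = 7.553
pH = pKa + log(r) ⇒ log(r) = 7.61 − 7.553 = +0.057
r = [OCl-]/[HOCl] = 10^(+0.057) = 1.14

ratio = 1.1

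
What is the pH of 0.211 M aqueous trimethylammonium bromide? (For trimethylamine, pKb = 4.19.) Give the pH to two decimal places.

pH = 5.24

(CH3)3NH+ is the conjugate acid of the weak base (CH3)3N.
Kb = 10^(−4.19) = 6.46 × 10^-5
Ka = Kw/Kb = 1.0×10^-14 / 6.46 × 10^-5 = 1.55 × 10^-10
Ka = x²/(0.211 − x) = 1.55 × 10^-10
Neglecting x in the denominator: x = √(1.55 × 10^-10 × 0.211) = 5.72 × 10^-6 M
(x/C₀ = 0.0027% < 5%, so the approximation holds.)
pH = −log[H+] = −log(5.72 × 10^-6) = 5.24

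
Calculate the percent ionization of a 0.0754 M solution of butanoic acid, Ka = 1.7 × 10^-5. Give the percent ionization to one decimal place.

CH3(CH2)2COOH ⇌ CH3(CH2)2COO- + H+; let x = [H+] at equilibrium.
x ≈ √(Ka·C₀) = √(1.7 × 10^-5 × 0.0754) = 1.13 × 10^-3 M
Fraction ionized = 1.13 × 10^-3 / 0.0754 = 0.0150 → 1.5%

1.5%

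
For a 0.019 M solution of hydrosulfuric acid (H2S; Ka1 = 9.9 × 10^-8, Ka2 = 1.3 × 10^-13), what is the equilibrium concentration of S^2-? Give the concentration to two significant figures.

First ionization gives [H+] ≈ [HS-] = 4.34 × 10^-5 M.
Second step: Ka2 = [H+][S^2-]/[HS-] ≈ [S^2-] (since [H+] ≈ [HS-]).
So [S^2-] ≈ Ka2.

1.3 × 10^-13 M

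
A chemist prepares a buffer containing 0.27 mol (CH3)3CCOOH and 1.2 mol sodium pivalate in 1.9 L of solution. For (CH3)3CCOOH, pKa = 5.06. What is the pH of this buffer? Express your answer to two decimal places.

Using pH = pKa + log([base]/[acid]) with [base]/[acid] = 1.2/0.27:
pH = 5.06 + (+0.648) = 5.71

pH = 5.71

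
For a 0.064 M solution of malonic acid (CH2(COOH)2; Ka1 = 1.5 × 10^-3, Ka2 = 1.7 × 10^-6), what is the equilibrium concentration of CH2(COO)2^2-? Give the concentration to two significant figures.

First ionization gives [H+] ≈ [CH2(COOH)COO-] = 9.08 × 10^-3 M.
Second step: Ka2 = [H+][CH2(COO)2^2-]/[CH2(COOH)COO-] ≈ [CH2(COO)2^2-] (since [H+] ≈ [CH2(COOH)COO-]).
So [CH2(COO)2^2-] ≈ Ka2.

1.7 × 10^-6 M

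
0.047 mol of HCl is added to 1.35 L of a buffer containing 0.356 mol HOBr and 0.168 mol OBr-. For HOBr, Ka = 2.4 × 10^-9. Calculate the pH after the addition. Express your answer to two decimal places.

Added H+ converts OBr- to HOBr: HOBr → 0.403 mol, OBr- → 0.121 mol.
pKa = −log(2.4 × 10^-9) = 8.620
pH = pKa + log(n_OBr-/n_HOBr) = 8.620 + log(0.121/0.403) = 8.620 + (-0.523)

pH = 8.10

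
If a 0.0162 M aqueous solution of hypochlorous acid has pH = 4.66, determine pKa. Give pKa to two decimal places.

pKa = 7.53

[H+] = 10^(-4.66) = 2.19 × 10^-5 M
At equilibrium [HA] = 0.0162 − 2.19 × 10^-5 = 1.62 × 10^-2 M
Ka = [H+][A-]/[HA] = (2.19 × 10^-5)² / 1.62 × 10^-2 = 2.96 × 10^-8
pKa = -log(2.96 × 10^-8) = 7.53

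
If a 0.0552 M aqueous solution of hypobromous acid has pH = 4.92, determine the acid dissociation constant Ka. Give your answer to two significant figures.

[H+] = 10^(-4.92) = 1.20 × 10^-5 M
At equilibrium [HA] = 0.0552 − 1.20 × 10^-5 = 5.52 × 10^-2 M
Ka = [H+][A-]/[HA] = (1.20 × 10^-5)² / 5.52 × 10^-2 = 2.6 × 10^-9

Ka = 2.6 × 10^-9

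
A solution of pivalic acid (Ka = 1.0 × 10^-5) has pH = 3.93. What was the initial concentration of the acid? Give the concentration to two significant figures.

C₀ = 1.5 × 10^-3 M

[H+] = 10^(-3.93) = 1.17 × 10^-4 M = x
Ka = x²/(C₀ − x) ⇒ C₀ = x + x²/Ka
C₀ = 1.17 × 10^-4 + (1.17 × 10^-4)²/(1.0 × 10^-5) = 1.49 × 10^-3 M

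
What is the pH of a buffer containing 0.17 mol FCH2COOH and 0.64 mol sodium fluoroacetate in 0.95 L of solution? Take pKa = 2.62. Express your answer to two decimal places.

Using pH = pKa + log([base]/[acid]) with [base]/[acid] = 0.64/0.17:
pH = 2.62 + (+0.576) = 3.20

pH = 3.20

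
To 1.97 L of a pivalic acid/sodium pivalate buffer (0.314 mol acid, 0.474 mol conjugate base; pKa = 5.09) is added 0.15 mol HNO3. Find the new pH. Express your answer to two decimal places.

After neutralization: n((CH3)3CCOOH) = 0.464 mol, n((CH3)3CCOO-) = 0.324 mol.
pH = pKa + log([A⁻]/[HA]) = 5.09 + log(0.324/0.464) = 5.09 -0.156

pH = 4.93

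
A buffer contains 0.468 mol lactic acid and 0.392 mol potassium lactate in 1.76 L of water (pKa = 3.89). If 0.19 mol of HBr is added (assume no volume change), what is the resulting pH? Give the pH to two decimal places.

pH = 3.38

Added H+ converts CH3CH(OH)COO- to CH3CH(OH)COOH: CH3CH(OH)COOH → 0.658 mol, CH3CH(OH)COO- → 0.202 mol.
pH = pKa + log(n_CH3CH(OH)COO-/n_CH3CH(OH)COOH) = 3.89 + log(0.202/0.658) = 3.89 + (-0.513)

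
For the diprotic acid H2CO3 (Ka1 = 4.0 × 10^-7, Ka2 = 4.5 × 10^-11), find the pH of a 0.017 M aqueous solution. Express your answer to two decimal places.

pH = 4.08

Ka1 ≫ Ka2, so treat the first dissociation as the only significant source of H+.
Ka1 = x²/(0.017 − x) = 4.0 × 10^-7
x ≈ √(4.0 × 10^-7 × 0.017) = 8.25 × 10^-5 M
pH = −log(8.25 × 10^-5) = 4.08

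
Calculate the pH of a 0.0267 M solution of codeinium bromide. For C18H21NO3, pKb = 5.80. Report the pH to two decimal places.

pH = 4.89

C18H22NO3+ is the conjugate acid of the weak base C18H21NO3.
Kb = 10^(−5.80) = 1.58 × 10^-6
Ka = Kw/Kb = 1.0×10^-14 / 1.58 × 10^-6 = 6.33 × 10^-9
From the ICE table, Ka = x²/(0.0267 − x) = 6.33 × 10^-9.
Assume x ≪ 0.0267: x ≈ √(6.33 × 10^-9 × 0.0267) = 1.30 × 10^-5 M
Check: 0.049% ionized — well under 5%, approximation valid.
pH = −log(1.30 × 10^-5) = 4.89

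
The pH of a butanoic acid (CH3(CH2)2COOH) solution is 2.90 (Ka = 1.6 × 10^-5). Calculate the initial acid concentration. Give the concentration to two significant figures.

C₀ = 1.0 × 10^-1 M

[H+] = 10^(-2.90) = 1.26 × 10^-3 M = x
Ka = x²/(C₀ − x) ⇒ C₀ = x + x²/Ka
C₀ = 1.26 × 10^-3 + (1.26 × 10^-3)²/(1.6 × 10^-5) = 1.00 × 10^-1 M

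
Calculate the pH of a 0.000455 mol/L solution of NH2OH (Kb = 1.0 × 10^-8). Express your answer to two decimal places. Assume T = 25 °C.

pH = 8.33

NH2OH + H2O ⇌ NH3OH+ + OH-
From the ICE table, Kb = [OH-]²/(0.000455 − [OH-]) = 1.0 × 10^-8.
Neglecting [OH-] in the denominator: [OH-] = √(1.0 × 10^-8 × 0.000455) = 2.13 × 10^-6 M
pOH = 5.67, so pH = 14.00 − pOH = 8.33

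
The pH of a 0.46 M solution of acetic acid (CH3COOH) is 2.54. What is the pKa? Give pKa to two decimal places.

[H+] = 10^(-2.54) = 2.88 × 10^-3 M
At equilibrium [HA] = 0.46 − 2.88 × 10^-3 = 4.57 × 10^-1 M
Ka = [H+][A-]/[HA] = (2.88 × 10^-3)² / 4.57 × 10^-1 = 1.81 × 10^-5
pKa = -log(1.81 × 10^-5) = 4.74

pKa = 4.74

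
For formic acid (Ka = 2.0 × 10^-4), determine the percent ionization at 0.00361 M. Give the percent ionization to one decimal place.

20.9%

HCOOH ⇌ HCOO- + H+; let x = [H+] at equilibrium.
Solve x² + 0.0002x − 7.22e-07 = 0 → x = 7.56 × 10^-4 M
% ionization = x/C₀ × 100% = 7.56 × 10^-4/0.00361 × 100% = 20.9%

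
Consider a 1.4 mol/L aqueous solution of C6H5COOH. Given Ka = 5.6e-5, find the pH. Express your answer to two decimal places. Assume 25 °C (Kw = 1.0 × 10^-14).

C6H5COOH ⇌ C6H5COO- + H+
Ka = [H+]²/(1.4 − [H+]) = 5.6 × 10^-5
Neglecting [H+] in the denominator: [H+] = √(5.6 × 10^-5 × 1.4) = 8.85 × 10^-3 M
pH = −log[H+] = −log(8.85 × 10^-3) = 2.05

pH = 2.05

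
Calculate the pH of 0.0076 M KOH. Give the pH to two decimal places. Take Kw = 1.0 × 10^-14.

KOH is a strong base; [OH-] = 0.0076 M.
pOH = -log(0.0076) = 2.12
pH = 14.00 - 2.12 = 11.88

pH = 11.88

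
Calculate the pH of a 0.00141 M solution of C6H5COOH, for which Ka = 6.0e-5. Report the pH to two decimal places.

pH = 3.58

C6H5COOH ⇌ C6H5COO- + H+
Ka = x²/(0.00141 − x) = 6.0 × 10^-5
Here C₀/Ka ≈ 23.5, so the small-x approximation fails. Use the quadratic:
x = (−Ka + √(Ka² + 4·Ka·C₀))/2 = 2.62 × 10^-4 M
pH = −log[H+] = −log(2.62 × 10^-4) = 3.58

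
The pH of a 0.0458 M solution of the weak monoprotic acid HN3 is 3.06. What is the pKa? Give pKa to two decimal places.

[H+] = 10^(-3.06) = 8.71 × 10^-4 M
At equilibrium [HA] = 0.0458 − 8.71 × 10^-4 = 4.49 × 10^-2 M
Ka = [H+][A-]/[HA] = (8.71 × 10^-4)² / 4.49 × 10^-2 = 1.69 × 10^-5
pKa = -log(1.69 × 10^-5) = 4.77

pKa = 4.77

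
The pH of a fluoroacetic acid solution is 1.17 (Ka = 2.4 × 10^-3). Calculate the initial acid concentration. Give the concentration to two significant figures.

[H+] = 10^(-1.17) = 6.76 × 10^-2 M = x
Ka = x²/(C₀ − x) ⇒ C₀ = x + x²/Ka
C₀ = 6.76 × 10^-2 + (6.76 × 10^-2)²/(2.4 × 10^-3) = 1.97 M

C₀ = 2.0 M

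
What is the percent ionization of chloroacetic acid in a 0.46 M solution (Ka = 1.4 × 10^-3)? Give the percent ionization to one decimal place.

ClCH2COOH ⇌ ClCH2COO- + H+; let x = [H+] at equilibrium.
Solve x² + 0.0014x − 0.000644 = 0 → x = 2.47 × 10^-2 M
% ionization = x/C₀ × 100% = 2.47 × 10^-2/0.46 × 100% = 5.4%

5.4%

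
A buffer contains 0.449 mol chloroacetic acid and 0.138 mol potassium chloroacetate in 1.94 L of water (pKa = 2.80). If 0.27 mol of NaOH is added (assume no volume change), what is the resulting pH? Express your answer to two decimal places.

After neutralization: n(ClCH2COOH) = 0.179 mol, n(ClCH2COO-) = 0.408 mol.
pH = pKa + log([A⁻]/[HA]) = 2.80 + log(0.408/0.179) = 2.80 +0.358

pH = 3.16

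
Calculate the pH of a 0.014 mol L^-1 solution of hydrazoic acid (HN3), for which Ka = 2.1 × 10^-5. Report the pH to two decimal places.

HN3 ⇌ N3- + H+
From the ICE table, Ka = x²/(0.014 − x) = 2.1 × 10^-5.
Since Ka ≪ C₀, x ≈ √(Ka·C₀) = 5.42 × 10^-4 M.
pH = −log[H+] = −log(5.42 × 10^-4) = 3.27

pH = 3.27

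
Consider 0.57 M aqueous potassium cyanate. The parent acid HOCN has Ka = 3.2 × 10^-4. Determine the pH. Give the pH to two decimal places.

pH = 8.63

OCN- is the conjugate base of the weak acid HOCN.
Kb = Kw/Ka = 1.0×10^-14 / 3.2 × 10^-4 = 3.12 × 10^-11
Let x = [OH-] at equilibrium. Kb = x²/(0.57 − x).
Assume x ≪ 0.57: x ≈ √(3.12 × 10^-11 × 0.57) = 4.22 × 10^-6 M
pOH = 5.37, so pH = 14.00 − pOH = 8.63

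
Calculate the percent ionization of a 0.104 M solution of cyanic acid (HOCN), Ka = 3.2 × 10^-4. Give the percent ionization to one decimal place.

5.4%

HOCN ⇌ OCN- + H+; let x = [H+] at equilibrium.
Ka = x²/(C₀ − x); solving the quadratic gives x = 5.61 × 10^-3 M.
% ionization = x/C₀ × 100% = 5.61 × 10^-3/0.104 × 100% = 5.4%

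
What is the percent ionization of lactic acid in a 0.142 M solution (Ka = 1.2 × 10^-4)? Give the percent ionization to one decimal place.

2.9%

CH3CH(OH)COOH ⇌ CH3CH(OH)COO- + H+; let x = [H+] at equilibrium.
x ≈ √(Ka·C₀) = √(1.2 × 10^-4 × 0.142) = 4.13 × 10^-3 M
Fraction ionized = 4.13 × 10^-3 / 0.142 = 0.0291 → 2.9%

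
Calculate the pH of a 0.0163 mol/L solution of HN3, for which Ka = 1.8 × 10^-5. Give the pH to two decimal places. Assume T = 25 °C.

HN3 ⇌ N3- + H+
Let x = [H+] at equilibrium. Ka = x²/(0.0163 − x).
Assume x ≪ 0.0163: x ≈ √(1.8 × 10^-5 × 0.0163) = 5.42 × 10^-4 M
pH = −log[H+] = −log(5.42 × 10^-4) = 3.27

pH = 3.27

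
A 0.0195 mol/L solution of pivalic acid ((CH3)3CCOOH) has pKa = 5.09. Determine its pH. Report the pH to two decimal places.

pH = 3.40

(CH3)3CCOOH ⇌ (CH3)3CCOO- + H+
Ka = 10^(−5.09) = 8.13 × 10^-6
From the ICE table, Ka = x²/(0.0195 − x) = 8.13 × 10^-6.
Since Ka ≪ C₀, x ≈ √(Ka·C₀) = 3.98 × 10^-4 M.
Check: 2% ionized — well under 5%, approximation valid.
pH = −log(3.98 × 10^-4) = 3.40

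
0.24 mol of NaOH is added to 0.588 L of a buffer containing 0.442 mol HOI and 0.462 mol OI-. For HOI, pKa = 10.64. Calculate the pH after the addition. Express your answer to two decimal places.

OH- converts HOI to OI-: HOI → 0.202 mol, OI- → 0.702 mol.
Henderson–Hasselbalch with mole ratio 0.702/0.202: pH = 10.64 + (+0.541)

pH = 11.18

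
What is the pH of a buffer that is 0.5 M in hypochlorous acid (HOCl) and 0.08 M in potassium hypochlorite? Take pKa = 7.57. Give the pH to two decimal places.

Henderson–Hasselbalch: pH = pKa + log([OCl-]/[HOCl]) = 7.57 + log(0.08/0.5)
pH = 7.57 + (-0.796) = 6.77

pH = 6.77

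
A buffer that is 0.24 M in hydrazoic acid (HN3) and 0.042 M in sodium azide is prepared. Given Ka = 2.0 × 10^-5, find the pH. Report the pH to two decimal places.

pKa = −log(2.0 × 10^-5) = 4.699
Henderson–Hasselbalch: pH = pKa + log([N3-]/[HN3]) = 4.699 + log(0.042/0.24)
pH = 4.699 + (-0.757) = 3.94

pH = 3.94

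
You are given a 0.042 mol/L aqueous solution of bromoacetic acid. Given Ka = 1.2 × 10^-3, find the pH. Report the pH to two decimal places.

pH = 2.19

BrCH2COOH ⇌ BrCH2COO- + H+
Ka = x²/(0.042 − x) = 1.2 × 10^-3
Here C₀/Ka ≈ 35, so the small-x approximation fails. Use the quadratic:
x = [−0.0012 + √(0.0012² + 0.000202)]/2 = 6.52 × 10^-3 M
pH = −log(6.52 × 10^-3) = 2.19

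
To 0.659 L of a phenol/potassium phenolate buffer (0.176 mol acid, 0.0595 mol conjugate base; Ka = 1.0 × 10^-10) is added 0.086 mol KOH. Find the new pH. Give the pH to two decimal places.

pH = 10.21

OH- converts C6H5OH to C6H5O-: C6H5OH → 0.09 mol, C6H5O- → 0.145 mol.
pKa = −log(1.0 × 10^-10) = 10.000
pH = pKa + log(n_C6H5O-/n_C6H5OH) = 10.000 + log(0.145/0.09) = 10.000 + (+0.207)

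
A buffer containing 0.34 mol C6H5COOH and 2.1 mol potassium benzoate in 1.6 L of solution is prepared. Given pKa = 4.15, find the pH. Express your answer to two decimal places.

pH = pKa + log([A⁻]/[HA]) = 4.15 + log(2.1/0.34)
pH = 4.15 + (+0.791) = 4.94

pH = 4.94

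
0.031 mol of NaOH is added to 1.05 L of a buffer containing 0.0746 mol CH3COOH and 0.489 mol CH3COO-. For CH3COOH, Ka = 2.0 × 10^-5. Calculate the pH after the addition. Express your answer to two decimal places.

OH- converts CH3COOH to CH3COO-: CH3COOH → 0.0436 mol, CH3COO- → 0.52 mol.
pKa = −log(2.0 × 10^-5) = 4.699
Henderson–Hasselbalch with mole ratio 0.52/0.0436: pH = 4.699 + (+1.077)

pH = 5.78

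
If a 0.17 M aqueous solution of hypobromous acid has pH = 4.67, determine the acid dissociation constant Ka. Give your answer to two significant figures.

[H+] = 10^(-4.67) = 2.14 × 10^-5 M
At equilibrium [HA] = 0.17 − 2.14 × 10^-5 = 1.70 × 10^-1 M
Ka = [H+][A-]/[HA] = (2.14 × 10^-5)² / 1.70 × 10^-1 = 2.7 × 10^-9

Ka = 2.7 × 10^-9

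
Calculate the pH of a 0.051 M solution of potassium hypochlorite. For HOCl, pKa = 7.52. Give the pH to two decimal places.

pH = 10.11

OCl- is the conjugate base of the weak acid HOCl.
Ka = 10^(−7.52) = 3.02 × 10^-8
Kb = Kw/Ka = 1.0×10^-14 / 3.02 × 10^-8 = 3.31 × 10^-7
Kb = [OH-]²/(0.051 − [OH-]) = 3.31 × 10^-7
Since Kb ≪ C₀, [OH-] ≈ √(Kb·C₀) = 1.30 × 10^-4 M.
pOH = 3.89, so pH = 14.00 − pOH = 10.11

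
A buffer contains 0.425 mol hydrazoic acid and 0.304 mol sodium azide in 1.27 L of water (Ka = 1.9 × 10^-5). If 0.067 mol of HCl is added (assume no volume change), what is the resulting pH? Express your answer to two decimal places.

pH = 4.40

Added H+ converts N3- to HN3: HN3 → 0.492 mol, N3- → 0.237 mol.
pKa = −log(1.9 × 10^-5) = 4.721
pH = pKa + log(n_N3-/n_HN3) = 4.721 + log(0.237/0.492) = 4.721 + (-0.317)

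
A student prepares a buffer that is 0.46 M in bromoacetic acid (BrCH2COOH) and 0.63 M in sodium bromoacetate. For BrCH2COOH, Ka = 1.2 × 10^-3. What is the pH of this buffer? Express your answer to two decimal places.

pKa = −log(1.2 × 10^-3) = 2.921
pH = pKa + log([A⁻]/[HA]) = 2.921 + log(0.63/0.46)
pH = 2.921 + (+0.137) = 3.06

pH = 3.06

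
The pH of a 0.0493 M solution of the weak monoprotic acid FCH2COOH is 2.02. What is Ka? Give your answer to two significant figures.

[H+] = 10^(-2.02) = 9.55 × 10^-3 M
At equilibrium [HA] = 0.0493 − 9.55 × 10^-3 = 3.97 × 10^-2 M
Ka = [H+][A-]/[HA] = (9.55 × 10^-3)² / 3.97 × 10^-2 = 2.3 × 10^-3

Ka = 2.3 × 10^-3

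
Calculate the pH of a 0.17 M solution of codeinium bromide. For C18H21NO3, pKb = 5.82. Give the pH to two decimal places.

pH = 4.47

C18H22NO3+ is the conjugate acid of the weak base C18H21NO3.
Kb = 10^(−5.82) = 1.51 × 10^-6
Ka = Kw/Kb = 1.0×10^-14 / 1.51 × 10^-6 = 6.62 × 10^-9
From the ICE table, Ka = x²/(0.17 − x) = 6.62 × 10^-9.
Neglecting x in the denominator: x = √(6.62 × 10^-9 × 0.17) = 3.35 × 10^-5 M
pH = −log[H+] = −log(3.35 × 10^-5) = 4.47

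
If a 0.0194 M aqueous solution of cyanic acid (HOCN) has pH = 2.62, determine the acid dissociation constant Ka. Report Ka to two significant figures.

Ka = 3.4 × 10^-4

[H+] = 10^(-2.62) = 2.40 × 10^-3 M
At equilibrium [HA] = 0.0194 − 2.40 × 10^-3 = 1.70 × 10^-2 M
Ka = [H+][A-]/[HA] = (2.40 × 10^-3)² / 1.70 × 10^-2 = 3.4 × 10^-4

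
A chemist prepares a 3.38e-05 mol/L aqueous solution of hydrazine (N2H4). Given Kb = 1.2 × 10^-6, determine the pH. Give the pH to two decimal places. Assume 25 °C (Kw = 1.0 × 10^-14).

pH = 8.76

N2H4 + H2O ⇌ N2H5+ + OH-
From the ICE table, Kb = [OH-]²/(3.38e-05 − [OH-]) = 1.2 × 10^-6.
The 5% rule fails; solving [OH-]² + Kb·[OH-] − Kb·C₀ = 0 exactly:
[OH-] = (−Kb + √(Kb² + 4·Kb·C₀))/2 = 5.80 × 10^-6 M
pOH = 5.24, so pH = 14.00 − pOH = 8.76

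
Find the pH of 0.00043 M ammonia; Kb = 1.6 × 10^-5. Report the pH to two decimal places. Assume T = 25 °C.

pH = 9.88

NH3 + H2O ⇌ NH4+ + OH-
Let x = [OH-] at equilibrium. Kb = x²/(0.00043 − x).
Here C₀/Kb ≈ 26.9, so the small-x approximation fails. Use the quadratic:
x = [−1.6e-05 + √(1.6e-05² + 2.75e-08)]/2 = 7.53 × 10^-5 M
pOH = 4.12, so pH = 14.00 − pOH = 9.88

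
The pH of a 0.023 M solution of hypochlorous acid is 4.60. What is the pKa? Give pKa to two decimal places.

[H+] = 10^(-4.60) = 2.51 × 10^-5 M
At equilibrium [HA] = 0.023 − 2.51 × 10^-5 = 2.30 × 10^-2 M
Ka = [H+][A-]/[HA] = (2.51 × 10^-5)² / 2.30 × 10^-2 = 2.74 × 10^-8
pKa = -log(2.74 × 10^-8) = 7.56

pKa = 7.56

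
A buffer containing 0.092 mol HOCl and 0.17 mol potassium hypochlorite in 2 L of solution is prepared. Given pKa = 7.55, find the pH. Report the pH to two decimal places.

Using pH = pKa + log([base]/[acid]) with [base]/[acid] = 0.17/0.092:
pH = 7.55 + (+0.267) = 7.82

pH = 7.82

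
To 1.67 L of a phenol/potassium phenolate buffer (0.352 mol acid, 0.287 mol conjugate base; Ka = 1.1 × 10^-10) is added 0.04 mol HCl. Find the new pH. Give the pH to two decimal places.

Added H+ converts C6H5O- to C6H5OH: C6H5OH → 0.392 mol, C6H5O- → 0.247 mol.
pKa = −log(1.1 × 10^-10) = 9.959
Henderson–Hasselbalch with mole ratio 0.247/0.392: pH = 9.959 + (-0.201)

pH = 9.76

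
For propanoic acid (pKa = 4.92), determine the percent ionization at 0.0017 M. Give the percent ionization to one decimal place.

CH3CH2COOH ⇌ CH3CH2COO- + H+; let x = [H+] at equilibrium.
Ka = 10^(−4.92) = 1.20 × 10^-5
Ka = x²/(C₀ − x); solving the quadratic gives x = 1.37 × 10^-4 M.
% ionization = x/C₀ × 100% = 1.37 × 10^-4/0.0017 × 100% = 8.1%

8.1%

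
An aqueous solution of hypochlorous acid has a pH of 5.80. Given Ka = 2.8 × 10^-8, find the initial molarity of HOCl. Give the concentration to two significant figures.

C₀ = 9.1 × 10^-5 M

[H+] = 10^(-5.80) = 1.58 × 10^-6 M = x
Ka = x²/(C₀ − x) ⇒ C₀ = x + x²/Ka
C₀ = 1.58 × 10^-6 + (1.58 × 10^-6)²/(2.8 × 10^-8) = 9.07 × 10^-5 M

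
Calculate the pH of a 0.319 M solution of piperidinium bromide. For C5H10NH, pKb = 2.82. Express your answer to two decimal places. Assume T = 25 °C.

C5H10NH2+ is the conjugate acid of the weak base C5H10NH.
Kb = 10^(−2.82) = 1.51 × 10^-3
Ka = Kw/Kb = 1.0×10^-14 / 1.51 × 10^-3 = 6.62 × 10^-12
Ka = [H+]²/(0.319 − [H+]) = 6.62 × 10^-12
Neglecting [H+] in the denominator: [H+] = √(6.62 × 10^-12 × 0.319) = 1.45 × 10^-6 M
pH = −log[H+] = −log(1.45 × 10^-6) = 5.84

pH = 5.84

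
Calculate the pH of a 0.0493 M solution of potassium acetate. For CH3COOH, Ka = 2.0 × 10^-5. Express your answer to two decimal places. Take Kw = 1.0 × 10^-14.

CH3COO- is the conjugate base of the weak acid CH3COOH.
Kb = Kw/Ka = 1.0×10^-14 / 2.0 × 10^-5 = 5.00 × 10^-10
From the ICE table, Kb = [OH-]²/(0.0493 − [OH-]) = 5.00 × 10^-10.
Since Kb ≪ C₀, [OH-] ≈ √(Kb·C₀) = 4.96 × 10^-6 M.
pOH = 5.30, so pH = 14.00 − pOH = 8.70

pH = 8.70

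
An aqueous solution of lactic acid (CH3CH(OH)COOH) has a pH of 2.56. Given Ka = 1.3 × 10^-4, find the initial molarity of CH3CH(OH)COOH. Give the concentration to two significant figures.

[H+] = 10^(-2.56) = 2.75 × 10^-3 M = x
Ka = x²/(C₀ − x) ⇒ C₀ = x + x²/Ka
C₀ = 2.75 × 10^-3 + (2.75 × 10^-3)²/(1.3 × 10^-4) = 6.09 × 10^-2 M

C₀ = 6.1 × 10^-2 M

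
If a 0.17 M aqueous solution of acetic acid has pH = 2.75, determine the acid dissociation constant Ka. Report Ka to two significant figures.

Ka = 1.9 × 10^-5

[H+] = 10^(-2.75) = 1.78 × 10^-3 M
At equilibrium [HA] = 0.17 − 1.78 × 10^-3 = 1.68 × 10^-1 M
Ka = [H+][A-]/[HA] = (1.78 × 10^-3)² / 1.68 × 10^-1 = 1.9 × 10^-5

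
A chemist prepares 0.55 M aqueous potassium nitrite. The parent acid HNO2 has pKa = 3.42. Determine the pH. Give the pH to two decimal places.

pH = 8.58

NO2- is the conjugate base of the weak acid HNO2.
Ka = 10^(−3.42) = 3.80 × 10^-4
Kb = Kw/Ka = 1.0×10^-14 / 3.80 × 10^-4 = 2.63 × 10^-11
From the ICE table, Kb = x²/(0.55 − x) = 2.63 × 10^-11.
Since Kb ≪ C₀, x ≈ √(Kb·C₀) = 3.80 × 10^-6 M.
pOH = −log(3.80 × 10^-6) = 5.42; pH = 14.00 − 5.42 = 8.58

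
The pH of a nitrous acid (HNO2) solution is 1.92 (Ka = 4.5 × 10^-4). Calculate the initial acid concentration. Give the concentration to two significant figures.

[H+] = 10^(-1.92) = 1.20 × 10^-2 M = x
Ka = x²/(C₀ − x) ⇒ C₀ = x + x²/Ka
C₀ = 1.20 × 10^-2 + (1.20 × 10^-2)²/(4.5 × 10^-4) = 3.32 × 10^-1 M

C₀ = 3.3 × 10^-1 M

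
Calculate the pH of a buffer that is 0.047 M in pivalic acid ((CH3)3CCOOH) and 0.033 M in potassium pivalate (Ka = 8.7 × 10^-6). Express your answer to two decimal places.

pH = 4.91

pKa = −log(8.7 × 10^-6) = 5.060
Using pH = pKa + log([base]/[acid]) with [base]/[acid] = 0.033/0.047:
pH = 5.060 + (-0.154) = 4.91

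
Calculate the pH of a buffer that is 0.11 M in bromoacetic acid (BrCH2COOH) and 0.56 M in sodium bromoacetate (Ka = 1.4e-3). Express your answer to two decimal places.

pH = 3.56

pKa = −log(1.4 × 10^-3) = 2.854
Using pH = pKa + log([base]/[acid]) with [base]/[acid] = 0.56/0.11:
pH = 2.854 + (+0.707) = 3.56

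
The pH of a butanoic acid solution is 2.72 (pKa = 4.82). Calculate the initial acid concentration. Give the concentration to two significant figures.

C₀ = 2.4 × 10^-1 M

[H+] = 10^(-2.72) = 1.91 × 10^-3 M = x
Ka = 10^(−4.82) = 1.51 × 10^-5
Ka = x²/(C₀ − x) ⇒ C₀ = x + x²/Ka
C₀ = 1.91 × 10^-3 + (1.91 × 10^-3)²/(1.51 × 10^-5) = 2.44 × 10^-1 M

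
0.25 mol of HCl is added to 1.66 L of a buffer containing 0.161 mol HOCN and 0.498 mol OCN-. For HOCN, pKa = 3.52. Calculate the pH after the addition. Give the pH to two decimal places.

Added H+ converts OCN- to HOCN: HOCN → 0.411 mol, OCN- → 0.248 mol.
Henderson–Hasselbalch with mole ratio 0.248/0.411: pH = 3.52 + (-0.219)

pH = 3.30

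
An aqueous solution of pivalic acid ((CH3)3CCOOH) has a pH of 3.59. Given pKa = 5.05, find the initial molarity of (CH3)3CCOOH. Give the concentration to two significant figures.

[H+] = 10^(-3.59) = 2.57 × 10^-4 M = x
Ka = 10^(−5.05) = 8.91 × 10^-6
Ka = x²/(C₀ − x) ⇒ C₀ = x + x²/Ka
C₀ = 2.57 × 10^-4 + (2.57 × 10^-4)²/(8.91 × 10^-6) = 7.67 × 10^-3 M

C₀ = 7.7 × 10^-3 M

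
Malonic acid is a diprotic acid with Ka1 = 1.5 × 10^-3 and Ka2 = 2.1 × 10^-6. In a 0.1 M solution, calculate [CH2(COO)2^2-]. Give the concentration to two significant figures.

2.1 × 10^-6 M

First ionization gives [H+] ≈ [CH2(COOH)COO-] = 1.15 × 10^-2 M.
Second step: Ka2 = [H+][CH2(COO)2^2-]/[CH2(COOH)COO-] ≈ [CH2(COO)2^2-] (since [H+] ≈ [CH2(COOH)COO-]).
So [CH2(COO)2^2-] ≈ Ka2.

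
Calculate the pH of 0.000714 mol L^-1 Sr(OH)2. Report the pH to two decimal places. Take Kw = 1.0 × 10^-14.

pH = 11.15

Sr(OH)2 is a strong base (each formula unit releases 2 OH-); [OH-] = 0.00143 M.
pOH = -log(0.00143) = 2.85
pH = 14.00 - 2.85 = 11.15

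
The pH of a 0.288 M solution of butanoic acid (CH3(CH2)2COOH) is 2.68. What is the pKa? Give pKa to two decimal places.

[H+] = 10^(-2.68) = 2.09 × 10^-3 M
At equilibrium [HA] = 0.288 − 2.09 × 10^-3 = 2.86 × 10^-1 M
Ka = [H+][A-]/[HA] = (2.09 × 10^-3)² / 2.86 × 10^-1 = 1.53 × 10^-5
pKa = -log(1.53 × 10^-5) = 4.82

pKa = 4.82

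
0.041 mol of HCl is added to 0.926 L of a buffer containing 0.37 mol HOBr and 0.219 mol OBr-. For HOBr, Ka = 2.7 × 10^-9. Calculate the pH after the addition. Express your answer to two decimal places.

Added H+ converts OBr- to HOBr: HOBr → 0.411 mol, OBr- → 0.178 mol.
pKa = −log(2.7 × 10^-9) = 8.569
Henderson–Hasselbalch with mole ratio 0.178/0.411: pH = 8.569 + (-0.363)

pH = 8.21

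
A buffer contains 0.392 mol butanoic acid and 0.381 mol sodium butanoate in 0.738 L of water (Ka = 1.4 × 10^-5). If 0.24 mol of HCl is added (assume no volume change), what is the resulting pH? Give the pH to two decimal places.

Added H+ converts CH3(CH2)2COO- to CH3(CH2)2COOH: CH3(CH2)2COOH → 0.632 mol, CH3(CH2)2COO- → 0.141 mol.
pKa = −log(1.4 × 10^-5) = 4.854
pH = pKa + log(n_CH3(CH2)2COO-/n_CH3(CH2)2COOH) = 4.854 + log(0.141/0.632) = 4.854 + (-0.651)

pH = 4.20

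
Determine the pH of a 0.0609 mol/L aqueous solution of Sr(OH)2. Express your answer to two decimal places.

Sr(OH)2 is a strong base (each formula unit releases 2 OH-); [OH-] = 0.122 M.
pOH = -log(0.122) = 0.91
pH = 14.00 - 0.91 = 13.09

pH = 13.09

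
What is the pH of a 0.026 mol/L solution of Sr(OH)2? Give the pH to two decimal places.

pH = 12.72

Sr(OH)2 is a strong base (each formula unit releases 2 OH-); [OH-] = 0.052 M.
pOH = -log(0.052) = 1.28
pH = 14.00 - 1.28 = 12.72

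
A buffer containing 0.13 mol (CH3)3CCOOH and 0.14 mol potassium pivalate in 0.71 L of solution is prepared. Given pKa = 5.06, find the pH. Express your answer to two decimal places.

Henderson–Hasselbalch: pH = pKa + log([(CH3)3CCOO-]/[(CH3)3CCOOH]) = 5.06 + log(0.14/0.13)
pH = 5.06 + (+0.032) = 5.09

pH = 5.09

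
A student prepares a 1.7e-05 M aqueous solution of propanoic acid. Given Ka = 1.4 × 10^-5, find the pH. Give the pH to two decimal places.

CH3CH2COOH ⇌ CH3CH2COO- + H+
From the ICE table, Ka = [H+]²/(1.7e-05 − [H+]) = 1.4 × 10^-5.
[H+] is not negligible relative to C₀; solve [H+]² + 1.4e-05·[H+] − 2.38e-10 = 0.
[H+] = (−Ka + √(Ka² + 4·Ka·C₀))/2 = 9.94 × 10^-6 M
pH = −log(9.94 × 10^-6) = 5.00

pH = 5.00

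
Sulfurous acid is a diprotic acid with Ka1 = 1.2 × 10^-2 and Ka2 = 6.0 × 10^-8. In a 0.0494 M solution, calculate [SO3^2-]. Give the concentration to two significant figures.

6.0 × 10^-8 M

First ionization gives [H+] ≈ [HSO3-] = 1.91 × 10^-2 M.
Second step: Ka2 = [H+][SO3^2-]/[HSO3-] ≈ [SO3^2-] (since [H+] ≈ [HSO3-]).
So [SO3^2-] ≈ Ka2.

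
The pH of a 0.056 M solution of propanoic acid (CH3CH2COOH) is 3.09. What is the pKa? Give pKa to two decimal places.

pKa = 4.92

[H+] = 10^(-3.09) = 8.13 × 10^-4 M
At equilibrium [HA] = 0.056 − 8.13 × 10^-4 = 5.52 × 10^-2 M
Ka = [H+][A-]/[HA] = (8.13 × 10^-4)² / 5.52 × 10^-2 = 1.20 × 10^-5
pKa = -log(1.20 × 10^-5) = 4.92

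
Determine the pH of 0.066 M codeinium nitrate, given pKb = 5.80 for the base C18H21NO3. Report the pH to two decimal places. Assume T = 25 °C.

pH = 4.69

C18H22NO3+ is the conjugate acid of the weak base C18H21NO3.
Kb = 10^(−5.80) = 1.58 × 10^-6
Ka = Kw/Kb = 1.0×10^-14 / 1.58 × 10^-6 = 6.33 × 10^-9
From the ICE table, Ka = x²/(0.066 − x) = 6.33 × 10^-9.
Neglecting x in the denominator: x = √(6.33 × 10^-9 × 0.066) = 2.04 × 10^-5 M
pH = −log[H+] = −log(2.04 × 10^-5) = 4.69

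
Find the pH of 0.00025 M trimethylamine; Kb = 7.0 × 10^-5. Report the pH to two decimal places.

pH = 10.01

(CH3)3N + H2O ⇌ (CH3)3NH+ + OH-
Kb = [OH-]²/(0.00025 − [OH-]) = 7.0 × 10^-5
The 5% rule fails; solving [OH-]² + Kb·[OH-] − Kb·C₀ = 0 exactly:
[OH-] = (−Kb + √(Kb² + 4·Kb·C₀))/2 = 1.02 × 10^-4 M
pOH = −log(1.02 × 10^-4) = 3.99; pH = 14.00 − 3.99 = 10.01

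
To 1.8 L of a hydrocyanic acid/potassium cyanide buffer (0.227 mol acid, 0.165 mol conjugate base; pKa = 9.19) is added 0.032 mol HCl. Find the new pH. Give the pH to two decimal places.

After neutralization: n(HCN) = 0.259 mol, n(CN-) = 0.133 mol.
pH = pKa + log([A⁻]/[HA]) = 9.19 + log(0.133/0.259) = 9.19 -0.289

pH = 8.90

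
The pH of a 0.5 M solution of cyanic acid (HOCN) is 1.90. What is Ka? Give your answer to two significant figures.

Ka = 3.3 × 10^-4

[H+] = 10^(-1.90) = 1.26 × 10^-2 M
At equilibrium [HA] = 0.5 − 1.26 × 10^-2 = 4.87 × 10^-1 M
Ka = [H+][A-]/[HA] = (1.26 × 10^-2)² / 4.87 × 10^-1 = 3.3 × 10^-4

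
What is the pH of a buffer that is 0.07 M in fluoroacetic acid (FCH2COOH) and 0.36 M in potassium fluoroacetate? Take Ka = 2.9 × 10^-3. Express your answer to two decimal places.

pH = 3.25

pKa = −log(2.9 × 10^-3) = 2.538
Henderson–Hasselbalch: pH = pKa + log([FCH2COO-]/[FCH2COOH]) = 2.538 + log(0.36/0.07)
pH = 2.538 + (+0.711) = 3.25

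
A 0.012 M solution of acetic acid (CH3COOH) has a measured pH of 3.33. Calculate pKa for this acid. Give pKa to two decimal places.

pKa = 4.72

[H+] = 10^(-3.33) = 4.68 × 10^-4 M
At equilibrium [HA] = 0.012 − 4.68 × 10^-4 = 1.15 × 10^-2 M
Ka = [H+][A-]/[HA] = (4.68 × 10^-4)² / 1.15 × 10^-2 = 1.90 × 10^-5
pKa = -log(1.90 × 10^-5) = 4.72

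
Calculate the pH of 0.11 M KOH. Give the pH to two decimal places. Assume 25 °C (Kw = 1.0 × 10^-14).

pH = 13.04

KOH is a strong base; [OH-] = 0.11 M.
pOH = -log(0.11) = 0.96
pH = 14.00 - 0.96 = 13.04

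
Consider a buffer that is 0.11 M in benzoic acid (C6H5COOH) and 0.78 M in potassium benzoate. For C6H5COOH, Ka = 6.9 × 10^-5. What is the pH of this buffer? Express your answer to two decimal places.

pKa = −log(6.9 × 10^-5) = 4.161
pH = pKa + log([A⁻]/[HA]) = 4.161 + log(0.78/0.11)
pH = 4.161 + (+0.851) = 5.01

pH = 5.01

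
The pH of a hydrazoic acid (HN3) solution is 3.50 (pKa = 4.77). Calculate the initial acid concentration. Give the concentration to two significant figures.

C₀ = 6.2 × 10^-3 M

[H+] = 10^(-3.50) = 3.16 × 10^-4 M = x
Ka = 10^(−4.77) = 1.70 × 10^-5
Ka = x²/(C₀ − x) ⇒ C₀ = x + x²/Ka
C₀ = 3.16 × 10^-4 + (3.16 × 10^-4)²/(1.70 × 10^-5) = 6.19 × 10^-3 M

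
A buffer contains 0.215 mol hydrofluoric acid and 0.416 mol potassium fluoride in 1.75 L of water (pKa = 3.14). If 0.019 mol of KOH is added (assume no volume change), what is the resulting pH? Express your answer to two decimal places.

pH = 3.49

OH- converts HF to F-: HF → 0.196 mol, F- → 0.435 mol.
pH = pKa + log(n_F-/n_HF) = 3.14 + log(0.435/0.196) = 3.14 + (+0.346)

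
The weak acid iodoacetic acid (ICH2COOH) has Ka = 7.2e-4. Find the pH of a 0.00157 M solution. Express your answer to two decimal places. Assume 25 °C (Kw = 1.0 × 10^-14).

pH = 3.12

ICH2COOH ⇌ ICH2COO- + H+
From the ICE table, Ka = x²/(0.00157 − x) = 7.2 × 10^-4.
The 5% rule fails; solving x² + Ka·x − Ka·C₀ = 0 exactly:
x = (−Ka + √(Ka² + 4·Ka·C₀))/2 = 7.62 × 10^-4 M
pH = −log[H+] = −log(7.62 × 10^-4) = 3.12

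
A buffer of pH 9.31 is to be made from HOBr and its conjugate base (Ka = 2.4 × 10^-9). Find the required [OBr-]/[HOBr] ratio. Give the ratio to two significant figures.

pKa = -log(2.4 × 10^-9) = 8.620
pH = pKa + log(r) ⇒ log(r) = 9.31 − 8.620 = +0.690
r = [OBr-]/[HOBr] = 10^(+0.690) = 4.9

ratio = 4.9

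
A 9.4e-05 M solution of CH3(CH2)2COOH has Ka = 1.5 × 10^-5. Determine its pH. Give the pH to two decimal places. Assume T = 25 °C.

CH3(CH2)2COOH ⇌ CH3(CH2)2COO- + H+
From the ICE table, Ka = x²/(9.4e-05 − x) = 1.5 × 10^-5.
The 5% rule fails; solving x² + Ka·x − Ka·C₀ = 0 exactly:
x = [−1.5e-05 + √(1.5e-05² + 5.64e-09)]/2 = 3.08 × 10^-5 M
pH = −log(3.08 × 10^-5) = 4.51

pH = 4.51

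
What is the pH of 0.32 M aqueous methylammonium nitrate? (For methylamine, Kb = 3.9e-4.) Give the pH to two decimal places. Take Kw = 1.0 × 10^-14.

CH3NH3+ is the conjugate acid of the weak base CH3NH2.
Ka = Kw/Kb = 1.0×10^-14 / 3.9 × 10^-4 = 2.56 × 10^-11
From the ICE table, Ka = [H+]²/(0.32 − [H+]) = 2.56 × 10^-11.
Since Ka ≪ C₀, [H+] ≈ √(Ka·C₀) = 2.86 × 10^-6 M.
pH = −log[H+] = −log(2.86 × 10^-6) = 5.54

pH = 5.54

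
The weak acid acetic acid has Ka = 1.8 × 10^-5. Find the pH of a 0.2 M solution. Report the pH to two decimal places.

CH3COOH ⇌ CH3COO- + H+
Ka = [H+]²/(0.2 − [H+]) = 1.8 × 10^-5
Assume [H+] ≪ 0.2: [H+] ≈ √(1.8 × 10^-5 × 0.2) = 1.90 × 10^-3 M
([H+]/C₀ = 0.95% < 5%, so the approximation holds.)
pH = −log(1.90 × 10^-3) = 2.72

pH = 2.72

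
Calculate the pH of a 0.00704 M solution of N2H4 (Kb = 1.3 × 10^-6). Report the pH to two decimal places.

pH = 9.98

N2H4 + H2O ⇌ N2H5+ + OH-
Let x = [OH-] at equilibrium. Kb = x²/(0.00704 − x).
Neglecting x in the denominator: x = √(1.3 × 10^-6 × 0.00704) = 9.57 × 10^-5 M
(x/C₀ = 1.4% < 5%, so the approximation holds.)
pOH = −log(9.57 × 10^-5) = 4.02; pH = 14.00 − 4.02 = 9.98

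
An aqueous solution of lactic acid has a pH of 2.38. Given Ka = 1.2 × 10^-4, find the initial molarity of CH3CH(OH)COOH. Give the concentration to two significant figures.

[H+] = 10^(-2.38) = 4.17 × 10^-3 M = x
Ka = x²/(C₀ − x) ⇒ C₀ = x + x²/Ka
C₀ = 4.17 × 10^-3 + (4.17 × 10^-3)²/(1.2 × 10^-4) = 1.49 × 10^-1 M

C₀ = 1.5 × 10^-1 M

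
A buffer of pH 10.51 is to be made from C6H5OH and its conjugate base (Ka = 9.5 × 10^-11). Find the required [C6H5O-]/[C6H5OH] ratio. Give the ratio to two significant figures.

pKa = -log(9.5 × 10^-11) = 10.022
pH = pKa + log(r) ⇒ log(r) = 10.51 − 10.022 = +0.488
r = [C6H5O-]/[C6H5OH] = 10^(+0.488) = 3.08

ratio = 3.1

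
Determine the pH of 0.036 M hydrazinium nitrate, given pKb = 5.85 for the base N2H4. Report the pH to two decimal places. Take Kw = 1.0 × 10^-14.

N2H5+ is the conjugate acid of the weak base N2H4.
Kb = 10^(−5.85) = 1.41 × 10^-6
Ka = Kw/Kb = 1.0×10^-14 / 1.41 × 10^-6 = 7.09 × 10^-9
Ka = [H+]²/(0.036 − [H+]) = 7.09 × 10^-9
Neglecting [H+] in the denominator: [H+] = √(7.09 × 10^-9 × 0.036) = 1.60 × 10^-5 M
Check: 0.044% ionized — well under 5%, approximation valid.
pH = −log(1.60 × 10^-5) = 4.80

pH = 4.80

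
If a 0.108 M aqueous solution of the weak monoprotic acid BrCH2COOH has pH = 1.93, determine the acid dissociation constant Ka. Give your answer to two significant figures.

[H+] = 10^(-1.93) = 1.17 × 10^-2 M
At equilibrium [HA] = 0.108 − 1.17 × 10^-2 = 9.63 × 10^-2 M
Ka = [H+][A-]/[HA] = (1.17 × 10^-2)² / 9.63 × 10^-2 = 1.4 × 10^-3

Ka = 1.4 × 10^-3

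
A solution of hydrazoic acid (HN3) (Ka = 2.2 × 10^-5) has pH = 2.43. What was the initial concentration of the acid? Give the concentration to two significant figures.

[H+] = 10^(-2.43) = 3.72 × 10^-3 M = x
Ka = x²/(C₀ − x) ⇒ C₀ = x + x²/Ka
C₀ = 3.72 × 10^-3 + (3.72 × 10^-3)²/(2.2 × 10^-5) = 6.33 × 10^-1 M

C₀ = 6.3 × 10^-1 M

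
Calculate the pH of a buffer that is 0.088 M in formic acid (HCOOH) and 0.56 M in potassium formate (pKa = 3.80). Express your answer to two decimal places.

pH = 4.60

pH = pKa + log([A⁻]/[HA]) = 3.80 + log(0.56/0.088)
pH = 3.80 + (+0.804) = 4.60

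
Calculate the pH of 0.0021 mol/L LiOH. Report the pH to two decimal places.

LiOH is a strong base; [OH-] = 0.0021 M.
pOH = -log(0.0021) = 2.68
pH = 14.00 - 2.68 = 11.32

pH = 11.32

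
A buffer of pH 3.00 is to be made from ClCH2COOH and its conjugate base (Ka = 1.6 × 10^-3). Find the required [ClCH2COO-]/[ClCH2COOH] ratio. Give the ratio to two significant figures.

pKa = -log(1.6 × 10^-3) = 2.796
pH = pKa + log(r) ⇒ log(r) = 3.00 − 2.796 = +0.204
r = [ClCH2COO-]/[ClCH2COOH] = 10^(+0.204) = 1.6

ratio = 1.6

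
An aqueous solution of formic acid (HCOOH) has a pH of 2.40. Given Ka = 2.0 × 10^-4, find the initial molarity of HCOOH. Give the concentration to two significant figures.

[H+] = 10^(-2.40) = 3.98 × 10^-3 M = x
Ka = x²/(C₀ − x) ⇒ C₀ = x + x²/Ka
C₀ = 3.98 × 10^-3 + (3.98 × 10^-3)²/(2.0 × 10^-4) = 8.32 × 10^-2 M

C₀ = 8.3 × 10^-2 M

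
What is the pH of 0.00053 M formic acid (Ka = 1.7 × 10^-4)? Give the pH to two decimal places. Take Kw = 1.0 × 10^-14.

pH = 3.64

HCOOH ⇌ HCOO- + H+
From the ICE table, Ka = [H+]²/(0.00053 − [H+]) = 1.7 × 10^-4.
Here C₀/Ka ≈ 3.12, so the small-[H+] approximation fails. Use the quadratic:
[H+] = (−Ka + √(Ka² + 4·Ka·C₀))/2 = 2.27 × 10^-4 M
pH = −log[H+] = −log(2.27 × 10^-4) = 3.64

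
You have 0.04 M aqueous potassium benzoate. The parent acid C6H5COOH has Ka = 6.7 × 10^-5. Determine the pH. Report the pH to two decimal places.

pH = 8.39

C6H5COO- is the conjugate base of the weak acid C6H5COOH.
Kb = Kw/Ka = 1.0×10^-14 / 6.7 × 10^-5 = 1.49 × 10^-10
Kb = [OH-]²/(0.04 − [OH-]) = 1.49 × 10^-10
Neglecting [OH-] in the denominator: [OH-] = √(1.49 × 10^-10 × 0.04) = 2.44 × 10^-6 M
pOH = −log(2.44 × 10^-6) = 5.61; pH = 14.00 − 5.61 = 8.39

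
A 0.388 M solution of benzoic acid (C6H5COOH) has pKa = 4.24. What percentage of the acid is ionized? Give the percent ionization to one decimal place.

C6H5COOH ⇌ C6H5COO- + H+; let x = [H+] at equilibrium.
Ka = 10^(−4.24) = 5.75 × 10^-5
x ≈ √(Ka·C₀) = √(5.75 × 10^-5 × 0.388) = 4.72 × 10^-3 M
Fraction ionized = 4.72 × 10^-3 / 0.388 = 0.0122 → 1.2%

1.2%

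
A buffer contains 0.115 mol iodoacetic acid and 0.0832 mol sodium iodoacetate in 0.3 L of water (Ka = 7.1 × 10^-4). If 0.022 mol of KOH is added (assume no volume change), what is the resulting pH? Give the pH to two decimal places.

OH- converts ICH2COOH to ICH2COO-: ICH2COOH → 0.093 mol, ICH2COO- → 0.105 mol.
pKa = −log(7.1 × 10^-4) = 3.149
pH = pKa + log([A⁻]/[HA]) = 3.149 + log(0.105/0.093) = 3.149 +0.053

pH = 3.20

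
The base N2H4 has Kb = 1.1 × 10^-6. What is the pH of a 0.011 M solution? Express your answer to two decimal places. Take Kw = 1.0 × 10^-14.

pH = 10.04

N2H4 + H2O ⇌ N2H5+ + OH-
Kb = [OH-]²/(0.011 − [OH-]) = 1.1 × 10^-6
Neglecting [OH-] in the denominator: [OH-] = √(1.1 × 10^-6 × 0.011) = 1.10 × 10^-4 M
([OH-]/C₀ = 1% < 5%, so the approximation holds.)
pOH = −log(1.10 × 10^-4) = 3.96; pH = 14.00 − 3.96 = 10.04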